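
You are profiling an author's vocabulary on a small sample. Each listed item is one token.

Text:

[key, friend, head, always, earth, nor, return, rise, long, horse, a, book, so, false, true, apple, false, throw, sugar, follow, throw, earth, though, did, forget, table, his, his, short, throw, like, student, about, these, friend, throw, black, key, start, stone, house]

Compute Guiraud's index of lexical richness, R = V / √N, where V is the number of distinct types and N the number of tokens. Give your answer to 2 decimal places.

N = 41, V = 33.
√N = 6.403124
R = 33 / 6.403124 = 5.15

5.15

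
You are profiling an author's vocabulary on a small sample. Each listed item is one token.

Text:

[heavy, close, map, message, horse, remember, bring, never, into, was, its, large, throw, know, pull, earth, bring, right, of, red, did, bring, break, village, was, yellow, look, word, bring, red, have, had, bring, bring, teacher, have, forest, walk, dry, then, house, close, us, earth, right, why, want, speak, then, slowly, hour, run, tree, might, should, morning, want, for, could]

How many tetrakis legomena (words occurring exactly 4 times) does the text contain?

Frequencies: bring:6, close:2, was:2, earth:2, right:2, red:2, have:2, then:2, want:2, heavy:1, map:1, message:1, horse:1, remember:1, never:1, into:1, its:1, large:1, throw:1, know:1, … (26 more, each freq 1)
Words with frequency 4: (none)

0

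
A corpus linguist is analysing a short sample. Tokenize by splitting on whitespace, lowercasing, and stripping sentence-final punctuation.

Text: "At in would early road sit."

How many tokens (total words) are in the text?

Tokens: at, in, would, early, road, sit
N = 6

6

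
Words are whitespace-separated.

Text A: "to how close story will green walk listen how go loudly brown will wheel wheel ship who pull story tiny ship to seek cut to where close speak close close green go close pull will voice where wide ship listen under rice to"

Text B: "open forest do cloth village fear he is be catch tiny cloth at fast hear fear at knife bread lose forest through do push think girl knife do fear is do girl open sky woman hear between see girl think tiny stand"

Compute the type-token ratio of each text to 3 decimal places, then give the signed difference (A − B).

-0.061

TTR(A) = 24/43 = 0.558
TTR(B) = 26/42 = 0.619
Difference = 0.558 − 0.619 = -0.061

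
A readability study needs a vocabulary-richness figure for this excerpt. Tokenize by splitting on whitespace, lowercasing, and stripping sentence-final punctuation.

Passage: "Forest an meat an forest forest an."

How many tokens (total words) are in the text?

Tokens: forest, an, meat, an, forest, forest, an
N = 7

7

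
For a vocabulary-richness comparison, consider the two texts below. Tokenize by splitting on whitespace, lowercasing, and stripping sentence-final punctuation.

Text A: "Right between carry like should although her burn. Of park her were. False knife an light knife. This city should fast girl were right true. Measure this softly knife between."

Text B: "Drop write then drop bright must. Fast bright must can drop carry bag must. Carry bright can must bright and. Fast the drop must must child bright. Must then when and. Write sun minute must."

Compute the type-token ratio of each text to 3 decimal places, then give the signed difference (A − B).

0.304

TTR(A) = 22/30 = 0.733
TTR(B) = 15/35 = 0.429
Difference = 0.733 − 0.429 = 0.304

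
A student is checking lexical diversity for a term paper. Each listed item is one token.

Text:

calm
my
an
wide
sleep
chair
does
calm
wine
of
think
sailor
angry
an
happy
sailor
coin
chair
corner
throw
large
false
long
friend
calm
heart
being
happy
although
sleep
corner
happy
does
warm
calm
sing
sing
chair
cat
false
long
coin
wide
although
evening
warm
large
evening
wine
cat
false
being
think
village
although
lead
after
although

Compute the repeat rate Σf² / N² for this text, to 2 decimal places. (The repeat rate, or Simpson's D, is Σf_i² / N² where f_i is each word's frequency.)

0.04

Frequencies: calm:4, although:4, chair:3, happy:3, false:3, an:2, wide:2, sleep:2, does:2, wine:2, think:2, sailor:2, coin:2, corner:2, large:2, long:2, being:2, warm:2, sing:2, cat:2, evening:2, my:1, of:1, angry:1, throw:1, friend:1, heart:1, village:1, lead:1, after:1
Σf² = 132; N² = 3364
Repeat rate = 132 / 3364 = 0.04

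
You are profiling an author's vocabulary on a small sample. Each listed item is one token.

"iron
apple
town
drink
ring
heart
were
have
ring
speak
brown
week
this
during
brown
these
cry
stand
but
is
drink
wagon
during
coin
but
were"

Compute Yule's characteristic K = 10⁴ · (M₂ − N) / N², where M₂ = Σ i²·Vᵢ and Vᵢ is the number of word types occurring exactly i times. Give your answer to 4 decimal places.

Frequencies: drink:2, ring:2, were:2, brown:2, during:2, but:2, iron:1, apple:1, town:1, heart:1, have:1, speak:1, week:1, this:1, these:1, cry:1, stand:1, is:1, wagon:1, coin:1
N = 26. Frequency spectrum: V_1=14, V_2=6
M₂ = 1²·14 + 2²·6 = 38
K = 10000 × (38 − 26) / 26² = 177.5148

177.5148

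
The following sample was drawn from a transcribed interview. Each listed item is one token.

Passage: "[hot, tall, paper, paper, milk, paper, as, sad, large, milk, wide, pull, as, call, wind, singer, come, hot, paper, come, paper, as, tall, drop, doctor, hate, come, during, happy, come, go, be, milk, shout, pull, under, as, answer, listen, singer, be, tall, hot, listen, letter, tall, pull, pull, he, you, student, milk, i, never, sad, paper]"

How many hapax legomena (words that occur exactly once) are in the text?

19

Frequencies: paper:6, tall:4, milk:4, as:4, pull:4, come:4, hot:3, sad:2, singer:2, be:2, listen:2, large:1, wide:1, call:1, wind:1, drop:1, doctor:1, hate:1, during:1, happy:1, … (10 more, each freq 1)
Hapax (freq=1): answer, call, doctor, drop, during, go, happy, hate, he, i, large, letter, never, shout, student, under, wide, wind, you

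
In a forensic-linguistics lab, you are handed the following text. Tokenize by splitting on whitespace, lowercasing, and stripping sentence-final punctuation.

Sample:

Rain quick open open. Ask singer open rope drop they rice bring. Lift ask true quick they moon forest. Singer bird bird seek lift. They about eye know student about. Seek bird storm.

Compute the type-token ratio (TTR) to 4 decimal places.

N = 33 tokens, V = 21 types.
TTR = V / N = 21 / 33 = 0.6364

0.6364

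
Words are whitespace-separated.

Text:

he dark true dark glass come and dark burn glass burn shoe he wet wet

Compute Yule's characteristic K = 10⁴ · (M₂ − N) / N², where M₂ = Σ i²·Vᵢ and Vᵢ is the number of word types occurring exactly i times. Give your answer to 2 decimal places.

Frequencies: dark:3, he:2, glass:2, burn:2, wet:2, true:1, come:1, and:1, shoe:1
N = 15. Frequency spectrum: V_1=4, V_2=4, V_3=1
M₂ = 1²·4 + 2²·4 + 3²·1 = 29
K = 10000 × (29 − 15) / 15² = 622.22

622.22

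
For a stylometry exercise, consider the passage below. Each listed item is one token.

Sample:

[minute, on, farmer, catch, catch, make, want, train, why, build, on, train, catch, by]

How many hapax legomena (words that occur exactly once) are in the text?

Frequencies: catch:3, on:2, train:2, minute:1, farmer:1, make:1, want:1, why:1, build:1, by:1
Hapax (freq=1): build, by, farmer, make, minute, want, why

7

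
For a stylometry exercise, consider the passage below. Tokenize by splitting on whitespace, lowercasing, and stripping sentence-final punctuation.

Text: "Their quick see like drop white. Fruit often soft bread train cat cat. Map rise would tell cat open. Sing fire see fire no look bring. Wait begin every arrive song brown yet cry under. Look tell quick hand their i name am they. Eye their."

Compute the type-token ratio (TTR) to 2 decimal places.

N = 46 tokens, V = 37 types.
TTR = V / N = 37 / 46 = 0.80

0.80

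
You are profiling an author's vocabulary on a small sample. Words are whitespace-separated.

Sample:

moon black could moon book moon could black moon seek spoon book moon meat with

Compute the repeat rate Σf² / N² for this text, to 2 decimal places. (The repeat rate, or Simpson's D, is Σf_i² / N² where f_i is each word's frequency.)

0.18

Frequencies: moon:5, black:2, could:2, book:2, seek:1, spoon:1, meat:1, with:1
Σf² = 41; N² = 225
Repeat rate = 41 / 225 = 0.18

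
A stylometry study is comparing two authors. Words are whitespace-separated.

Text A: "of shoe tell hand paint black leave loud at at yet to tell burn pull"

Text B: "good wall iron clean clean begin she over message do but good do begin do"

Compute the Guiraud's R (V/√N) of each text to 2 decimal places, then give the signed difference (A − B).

0.78

A: V=13, N=15, R=3.36
B: V=10, N=15, R=2.58
Difference = 3.36 − 2.58 = 0.78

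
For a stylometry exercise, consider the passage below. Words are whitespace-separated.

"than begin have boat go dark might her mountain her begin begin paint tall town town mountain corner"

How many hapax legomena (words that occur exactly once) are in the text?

9

Frequencies: begin:3, her:2, mountain:2, town:2, than:1, have:1, boat:1, go:1, dark:1, might:1, paint:1, tall:1, corner:1
Hapax (freq=1): boat, corner, dark, go, have, might, paint, tall, than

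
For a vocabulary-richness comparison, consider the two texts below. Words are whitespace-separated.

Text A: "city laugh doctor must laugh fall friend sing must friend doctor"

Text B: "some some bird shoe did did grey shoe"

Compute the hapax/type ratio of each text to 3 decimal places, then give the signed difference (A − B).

A: hapax=3, V=7, ratio=0.429
B: hapax=2, V=5, ratio=0.400
Difference = 0.429 − 0.400 = 0.029

0.029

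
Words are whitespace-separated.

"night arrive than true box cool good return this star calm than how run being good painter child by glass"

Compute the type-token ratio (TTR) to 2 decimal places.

0.90

N = 20 tokens, V = 18 types.
TTR = V / N = 18 / 20 = 0.90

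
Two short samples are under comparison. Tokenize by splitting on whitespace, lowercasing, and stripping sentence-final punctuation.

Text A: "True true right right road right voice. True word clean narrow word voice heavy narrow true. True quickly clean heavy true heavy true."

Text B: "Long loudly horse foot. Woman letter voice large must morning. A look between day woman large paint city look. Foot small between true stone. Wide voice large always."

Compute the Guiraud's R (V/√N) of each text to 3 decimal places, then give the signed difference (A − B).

A: V=9, N=23, R=1.877
B: V=21, N=28, R=3.969
Difference = 1.877 − 3.969 = -2.092

-2.092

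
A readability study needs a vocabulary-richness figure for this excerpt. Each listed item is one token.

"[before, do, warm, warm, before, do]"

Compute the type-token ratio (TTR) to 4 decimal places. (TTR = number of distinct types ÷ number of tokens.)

0.5000

N = 6 tokens, V = 3 types.
TTR = V / N = 3 / 6 = 0.5000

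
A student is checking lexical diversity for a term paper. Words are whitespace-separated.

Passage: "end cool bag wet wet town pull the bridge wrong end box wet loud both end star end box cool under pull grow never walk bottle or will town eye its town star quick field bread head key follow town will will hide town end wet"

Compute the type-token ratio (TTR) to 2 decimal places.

N = 46 tokens, V = 29 types.
TTR = V / N = 29 / 46 = 0.63

0.63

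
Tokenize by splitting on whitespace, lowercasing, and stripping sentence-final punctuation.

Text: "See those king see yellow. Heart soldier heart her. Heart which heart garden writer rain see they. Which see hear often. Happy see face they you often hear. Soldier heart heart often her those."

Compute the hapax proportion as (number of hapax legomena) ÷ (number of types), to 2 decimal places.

Frequencies: heart:6, see:5, often:3, those:2, soldier:2, her:2, which:2, they:2, hear:2, king:1, yellow:1, garden:1, writer:1, rain:1, happy:1, face:1, you:1
Hapax count = 8; type count = 17.
Ratio = 8 / 17 = 0.47

0.47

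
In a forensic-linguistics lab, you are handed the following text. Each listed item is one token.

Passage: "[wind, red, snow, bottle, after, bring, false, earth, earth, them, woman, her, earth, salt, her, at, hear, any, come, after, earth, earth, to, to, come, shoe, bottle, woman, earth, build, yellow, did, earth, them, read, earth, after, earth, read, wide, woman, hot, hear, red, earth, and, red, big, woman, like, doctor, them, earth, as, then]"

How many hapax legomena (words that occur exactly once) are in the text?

Frequencies: earth:11, woman:4, red:3, after:3, them:3, bottle:2, her:2, hear:2, come:2, to:2, read:2, wind:1, snow:1, bring:1, false:1, salt:1, at:1, any:1, shoe:1, build:1, … (10 more, each freq 1)
Hapax (freq=1): and, any, as, at, big, bring, build, did, doctor, false, hot, like, salt, shoe, snow, then, wide, wind, yellow

19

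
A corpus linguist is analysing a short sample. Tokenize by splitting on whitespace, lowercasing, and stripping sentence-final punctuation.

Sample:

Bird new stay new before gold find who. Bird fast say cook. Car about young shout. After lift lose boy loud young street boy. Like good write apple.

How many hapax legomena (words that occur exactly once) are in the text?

20

Frequencies: bird:2, new:2, young:2, boy:2, stay:1, before:1, gold:1, find:1, who:1, fast:1, say:1, cook:1, car:1, about:1, shout:1, after:1, lift:1, lose:1, loud:1, street:1, … (4 more, each freq 1)
Hapax (freq=1): about, after, apple, before, car, cook, fast, find, gold, good, lift, like, lose, loud, say, shout, stay, street, who, write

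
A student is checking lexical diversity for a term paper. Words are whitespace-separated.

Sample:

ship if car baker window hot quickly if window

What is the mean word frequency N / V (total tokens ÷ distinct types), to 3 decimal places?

1.286

N = 9 tokens, V = 7 types.
Mean frequency = N / V = 9 / 7 = 1.286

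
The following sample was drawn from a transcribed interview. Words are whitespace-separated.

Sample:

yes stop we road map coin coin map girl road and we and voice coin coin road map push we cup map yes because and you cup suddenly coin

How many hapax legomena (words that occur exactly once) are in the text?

7

Frequencies: coin:5, map:4, we:3, road:3, and:3, yes:2, cup:2, stop:1, girl:1, voice:1, push:1, because:1, you:1, suddenly:1
Hapax (freq=1): because, girl, push, stop, suddenly, voice, you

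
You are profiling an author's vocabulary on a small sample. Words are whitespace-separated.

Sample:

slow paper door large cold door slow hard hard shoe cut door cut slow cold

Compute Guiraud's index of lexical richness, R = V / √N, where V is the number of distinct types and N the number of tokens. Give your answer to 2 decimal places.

N = 15, V = 8.
√N = 3.872983
R = 8 / 3.872983 = 2.07

2.07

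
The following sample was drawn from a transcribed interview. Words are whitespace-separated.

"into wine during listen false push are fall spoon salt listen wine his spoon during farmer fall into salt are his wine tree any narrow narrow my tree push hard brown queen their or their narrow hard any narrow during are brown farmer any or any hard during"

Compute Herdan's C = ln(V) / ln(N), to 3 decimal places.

N = 48, V = 21.
ln(V) = 3.044522, ln(N) = 3.871201
C = 3.044522 / 3.871201 = 0.786

0.786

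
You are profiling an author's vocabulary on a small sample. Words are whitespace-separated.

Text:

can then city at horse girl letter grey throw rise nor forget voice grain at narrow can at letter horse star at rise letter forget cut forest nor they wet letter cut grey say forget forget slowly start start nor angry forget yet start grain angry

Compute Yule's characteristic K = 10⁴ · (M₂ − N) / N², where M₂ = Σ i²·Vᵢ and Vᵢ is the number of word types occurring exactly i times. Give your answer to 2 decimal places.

330.81

Frequencies: forget:5, at:4, letter:4, nor:3, start:3, can:2, horse:2, grey:2, rise:2, grain:2, cut:2, angry:2, then:1, city:1, girl:1, throw:1, voice:1, narrow:1, star:1, forest:1, … (5 more, each freq 1)
N = 46. Frequency spectrum: V_1=13, V_2=7, V_3=2, V_4=2, V_5=1
M₂ = 1²·13 + 2²·7 + 3²·2 + 4²·2 + 5²·1 = 116
K = 10000 × (116 − 46) / 46² = 330.81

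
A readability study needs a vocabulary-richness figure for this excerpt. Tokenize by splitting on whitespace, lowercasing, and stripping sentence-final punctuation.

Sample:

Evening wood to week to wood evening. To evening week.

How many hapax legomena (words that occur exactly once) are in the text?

Frequencies: evening:3, to:3, wood:2, week:2
Hapax (freq=1): (none)

0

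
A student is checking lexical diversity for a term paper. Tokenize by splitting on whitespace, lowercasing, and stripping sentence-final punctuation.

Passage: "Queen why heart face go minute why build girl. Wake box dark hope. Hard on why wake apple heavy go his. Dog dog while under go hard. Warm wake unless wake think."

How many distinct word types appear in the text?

Distinct types: {apple, box, build, dark, dog, face, girl, go, hard, heart, heavy, his, hope, minute, on, queen, think, under, unless, wake, warm, while, why}
V = 23

23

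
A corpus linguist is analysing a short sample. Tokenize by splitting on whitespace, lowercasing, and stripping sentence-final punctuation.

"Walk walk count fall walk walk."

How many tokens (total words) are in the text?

6

Tokens: walk, walk, count, fall, walk, walk
N = 6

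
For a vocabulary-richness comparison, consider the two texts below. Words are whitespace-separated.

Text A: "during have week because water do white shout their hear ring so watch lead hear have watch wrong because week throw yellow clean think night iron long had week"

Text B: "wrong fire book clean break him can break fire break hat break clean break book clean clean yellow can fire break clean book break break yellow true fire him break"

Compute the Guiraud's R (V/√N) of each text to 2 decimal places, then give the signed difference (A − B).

2.44

A: V=23, N=29, R=4.27
B: V=10, N=30, R=1.83
Difference = 4.27 − 1.83 = 2.44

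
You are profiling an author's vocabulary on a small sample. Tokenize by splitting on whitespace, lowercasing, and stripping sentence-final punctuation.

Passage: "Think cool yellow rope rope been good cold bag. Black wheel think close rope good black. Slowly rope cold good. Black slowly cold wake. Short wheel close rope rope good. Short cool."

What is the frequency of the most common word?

Frequencies: rope:6, good:4, cold:3, black:3, think:2, cool:2, wheel:2, close:2, slowly:2, short:2, yellow:1, been:1, bag:1, wake:1
Most common: 'rope' with frequency 6.

6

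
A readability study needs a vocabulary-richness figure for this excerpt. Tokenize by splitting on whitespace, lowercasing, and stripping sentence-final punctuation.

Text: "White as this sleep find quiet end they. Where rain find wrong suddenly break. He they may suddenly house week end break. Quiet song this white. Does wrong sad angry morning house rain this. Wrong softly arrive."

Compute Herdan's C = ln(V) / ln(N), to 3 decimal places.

N = 37, V = 24.
ln(V) = 3.178054, ln(N) = 3.610918
C = 3.178054 / 3.610918 = 0.880

0.880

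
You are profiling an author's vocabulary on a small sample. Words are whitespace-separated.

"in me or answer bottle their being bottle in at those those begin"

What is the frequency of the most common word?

Frequencies: in:2, bottle:2, those:2, me:1, or:1, answer:1, their:1, being:1, at:1, begin:1
Most common: 'in' with frequency 2.

2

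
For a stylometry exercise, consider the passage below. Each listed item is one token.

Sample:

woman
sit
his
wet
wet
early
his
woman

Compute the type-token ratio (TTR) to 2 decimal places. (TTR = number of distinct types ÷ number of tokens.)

N = 8 tokens, V = 5 types.
TTR = V / N = 5 / 8 = 0.63

0.63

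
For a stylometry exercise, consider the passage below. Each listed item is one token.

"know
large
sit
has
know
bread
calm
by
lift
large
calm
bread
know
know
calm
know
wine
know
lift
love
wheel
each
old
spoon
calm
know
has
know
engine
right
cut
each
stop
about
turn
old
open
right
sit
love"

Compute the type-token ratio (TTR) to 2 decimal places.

N = 40 tokens, V = 21 types.
TTR = V / N = 21 / 40 = 0.53

0.53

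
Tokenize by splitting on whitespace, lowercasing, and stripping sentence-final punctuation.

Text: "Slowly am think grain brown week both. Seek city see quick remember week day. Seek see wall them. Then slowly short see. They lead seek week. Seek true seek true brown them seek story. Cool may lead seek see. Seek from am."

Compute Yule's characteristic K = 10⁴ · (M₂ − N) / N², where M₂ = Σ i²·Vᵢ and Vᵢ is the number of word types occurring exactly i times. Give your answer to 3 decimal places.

487.528

Frequencies: seek:8, see:4, week:3, slowly:2, am:2, brown:2, them:2, lead:2, true:2, think:1, grain:1, both:1, city:1, quick:1, remember:1, day:1, wall:1, then:1, short:1, they:1, … (4 more, each freq 1)
N = 42. Frequency spectrum: V_1=15, V_2=6, V_3=1, V_4=1, V_8=1
M₂ = 1²·15 + 2²·6 + 3²·1 + 4²·1 + 8²·1 = 128
K = 10000 × (128 − 42) / 42² = 487.528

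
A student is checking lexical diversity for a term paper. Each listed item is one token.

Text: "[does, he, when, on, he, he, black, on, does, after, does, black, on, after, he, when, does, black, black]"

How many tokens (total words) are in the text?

Tokens: does, he, when, on, he, he, black, on, does, after, does, black, on, after, he, when, does, black, black
N = 19

19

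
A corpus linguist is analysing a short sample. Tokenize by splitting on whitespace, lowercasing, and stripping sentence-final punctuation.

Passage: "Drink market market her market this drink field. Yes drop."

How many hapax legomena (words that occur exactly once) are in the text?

5

Frequencies: market:3, drink:2, her:1, this:1, field:1, yes:1, drop:1
Hapax (freq=1): drop, field, her, this, yes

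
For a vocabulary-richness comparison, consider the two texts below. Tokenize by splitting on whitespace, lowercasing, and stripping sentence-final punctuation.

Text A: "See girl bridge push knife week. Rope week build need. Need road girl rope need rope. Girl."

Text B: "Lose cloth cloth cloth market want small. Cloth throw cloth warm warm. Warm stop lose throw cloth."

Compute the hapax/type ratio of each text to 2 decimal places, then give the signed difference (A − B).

0.10

A: hapax=6, V=10, ratio=0.60
B: hapax=4, V=8, ratio=0.50
Difference = 0.60 − 0.50 = 0.10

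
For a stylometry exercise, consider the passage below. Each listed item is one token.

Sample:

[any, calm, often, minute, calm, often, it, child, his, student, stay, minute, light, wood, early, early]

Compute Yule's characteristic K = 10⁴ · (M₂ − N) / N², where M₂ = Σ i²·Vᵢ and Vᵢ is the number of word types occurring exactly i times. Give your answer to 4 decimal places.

312.5000

Frequencies: calm:2, often:2, minute:2, early:2, any:1, it:1, child:1, his:1, student:1, stay:1, light:1, wood:1
N = 16. Frequency spectrum: V_1=8, V_2=4
M₂ = 1²·8 + 2²·4 = 24
K = 10000 × (24 − 16) / 16² = 312.5000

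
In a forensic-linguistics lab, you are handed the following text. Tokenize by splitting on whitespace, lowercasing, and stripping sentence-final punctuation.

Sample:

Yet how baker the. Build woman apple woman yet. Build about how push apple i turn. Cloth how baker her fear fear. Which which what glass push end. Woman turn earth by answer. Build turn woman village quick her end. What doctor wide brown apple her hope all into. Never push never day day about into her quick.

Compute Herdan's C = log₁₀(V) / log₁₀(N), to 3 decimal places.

N = 58, V = 31.
log₁₀(V) = 1.491362, log₁₀(N) = 1.763428
C = 1.491362 / 1.763428 = 0.846

0.846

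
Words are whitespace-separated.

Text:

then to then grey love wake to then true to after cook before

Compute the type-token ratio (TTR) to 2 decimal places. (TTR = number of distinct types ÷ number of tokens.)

0.69

N = 13 tokens, V = 9 types.
TTR = V / N = 9 / 13 = 0.69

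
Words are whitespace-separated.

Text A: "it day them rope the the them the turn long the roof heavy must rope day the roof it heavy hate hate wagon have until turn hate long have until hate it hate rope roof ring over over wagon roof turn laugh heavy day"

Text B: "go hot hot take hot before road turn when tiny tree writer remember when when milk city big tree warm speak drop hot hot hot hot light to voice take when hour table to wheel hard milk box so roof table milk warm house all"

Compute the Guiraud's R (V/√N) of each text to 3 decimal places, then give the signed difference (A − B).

-1.760

A: V=17, N=44, R=2.563
B: V=29, N=45, R=4.323
Difference = 2.563 − 4.323 = -1.760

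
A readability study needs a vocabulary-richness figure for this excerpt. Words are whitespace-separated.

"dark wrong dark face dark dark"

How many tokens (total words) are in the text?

Tokens: dark, wrong, dark, face, dark, dark
N = 6

6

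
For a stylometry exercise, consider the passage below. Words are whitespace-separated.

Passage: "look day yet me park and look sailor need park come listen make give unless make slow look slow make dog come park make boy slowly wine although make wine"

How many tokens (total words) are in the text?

30

Tokens: look, day, yet, me, park, and, look, sailor, need, park, come, listen, make, give, unless, make, slow, look, slow, make, dog, come, park, make, boy, slowly, wine, although, make, wine
N = 30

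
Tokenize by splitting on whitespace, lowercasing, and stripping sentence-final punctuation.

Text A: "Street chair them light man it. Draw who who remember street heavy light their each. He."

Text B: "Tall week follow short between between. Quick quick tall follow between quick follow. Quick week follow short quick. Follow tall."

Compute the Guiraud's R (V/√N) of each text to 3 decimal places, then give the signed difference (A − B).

1.908

A: V=13, N=16, R=3.250
B: V=6, N=20, R=1.342
Difference = 3.250 − 1.342 = 1.908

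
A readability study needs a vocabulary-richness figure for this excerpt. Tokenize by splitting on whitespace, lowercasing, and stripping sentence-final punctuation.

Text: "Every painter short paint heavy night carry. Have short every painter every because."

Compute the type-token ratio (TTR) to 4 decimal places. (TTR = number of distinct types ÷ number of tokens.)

0.6923

N = 13 tokens, V = 9 types.
TTR = V / N = 9 / 13 = 0.6923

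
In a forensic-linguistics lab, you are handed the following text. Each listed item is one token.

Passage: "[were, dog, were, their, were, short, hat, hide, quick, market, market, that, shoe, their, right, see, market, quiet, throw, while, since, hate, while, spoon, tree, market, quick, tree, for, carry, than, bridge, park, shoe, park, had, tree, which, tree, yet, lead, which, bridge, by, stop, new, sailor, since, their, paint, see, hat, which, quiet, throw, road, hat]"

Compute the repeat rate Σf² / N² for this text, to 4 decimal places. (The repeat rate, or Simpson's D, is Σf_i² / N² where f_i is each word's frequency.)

0.0379

Frequencies: market:4, tree:4, were:3, their:3, hat:3, which:3, quick:2, shoe:2, see:2, quiet:2, throw:2, while:2, since:2, bridge:2, park:2, dog:1, short:1, hide:1, that:1, right:1, … (14 more, each freq 1)
Σf² = 123; N² = 3249
Repeat rate = 123 / 3249 = 0.0379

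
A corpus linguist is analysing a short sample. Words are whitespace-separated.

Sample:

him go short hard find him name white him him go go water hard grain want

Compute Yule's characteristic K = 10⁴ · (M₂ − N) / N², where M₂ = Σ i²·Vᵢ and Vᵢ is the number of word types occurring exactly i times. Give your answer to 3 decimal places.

781.250

Frequencies: him:4, go:3, hard:2, short:1, find:1, name:1, white:1, water:1, grain:1, want:1
N = 16. Frequency spectrum: V_1=7, V_2=1, V_3=1, V_4=1
M₂ = 1²·7 + 2²·1 + 3²·1 + 4²·1 = 36
K = 10000 × (36 − 16) / 16² = 781.250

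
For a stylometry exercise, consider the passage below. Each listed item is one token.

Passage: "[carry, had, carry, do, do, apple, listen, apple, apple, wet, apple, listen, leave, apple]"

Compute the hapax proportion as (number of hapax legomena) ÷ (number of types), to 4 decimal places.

Frequencies: apple:5, carry:2, do:2, listen:2, had:1, wet:1, leave:1
Hapax count = 3; type count = 7.
Ratio = 3 / 7 = 0.4286

0.4286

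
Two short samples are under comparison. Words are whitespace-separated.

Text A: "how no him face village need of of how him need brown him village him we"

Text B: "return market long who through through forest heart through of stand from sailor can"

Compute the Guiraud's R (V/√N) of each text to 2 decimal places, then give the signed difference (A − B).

-0.96

A: V=9, N=16, R=2.25
B: V=12, N=14, R=3.21
Difference = 2.25 − 3.21 = -0.96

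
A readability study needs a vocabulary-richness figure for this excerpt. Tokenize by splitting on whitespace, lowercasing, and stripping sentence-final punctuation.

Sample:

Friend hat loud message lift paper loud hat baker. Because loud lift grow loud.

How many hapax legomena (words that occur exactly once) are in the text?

Frequencies: loud:4, hat:2, lift:2, friend:1, message:1, paper:1, baker:1, because:1, grow:1
Hapax (freq=1): baker, because, friend, grow, message, paper

6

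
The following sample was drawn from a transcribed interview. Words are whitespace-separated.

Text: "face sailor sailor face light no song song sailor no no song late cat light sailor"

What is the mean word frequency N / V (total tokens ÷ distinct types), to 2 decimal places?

N = 16 tokens, V = 7 types.
Mean frequency = N / V = 16 / 7 = 2.29

2.29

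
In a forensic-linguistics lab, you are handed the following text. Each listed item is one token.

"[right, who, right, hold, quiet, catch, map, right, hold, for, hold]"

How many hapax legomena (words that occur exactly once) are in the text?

5

Frequencies: right:3, hold:3, who:1, quiet:1, catch:1, map:1, for:1
Hapax (freq=1): catch, for, map, quiet, who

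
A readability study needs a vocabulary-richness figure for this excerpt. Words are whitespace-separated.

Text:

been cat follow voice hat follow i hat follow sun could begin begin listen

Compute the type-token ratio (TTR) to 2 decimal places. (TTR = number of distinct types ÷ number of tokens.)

0.71

N = 14 tokens, V = 10 types.
TTR = V / N = 10 / 14 = 0.71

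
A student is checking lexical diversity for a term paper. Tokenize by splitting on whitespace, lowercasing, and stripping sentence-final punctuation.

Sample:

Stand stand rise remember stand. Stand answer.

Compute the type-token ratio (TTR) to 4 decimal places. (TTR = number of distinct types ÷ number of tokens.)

N = 7 tokens, V = 4 types.
TTR = V / N = 4 / 7 = 0.5714

0.5714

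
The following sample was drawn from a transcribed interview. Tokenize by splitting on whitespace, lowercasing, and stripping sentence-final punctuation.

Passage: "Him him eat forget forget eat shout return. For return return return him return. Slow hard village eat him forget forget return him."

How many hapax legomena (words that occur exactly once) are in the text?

Frequencies: return:6, him:5, forget:4, eat:3, shout:1, for:1, slow:1, hard:1, village:1
Hapax (freq=1): for, hard, shout, slow, village

5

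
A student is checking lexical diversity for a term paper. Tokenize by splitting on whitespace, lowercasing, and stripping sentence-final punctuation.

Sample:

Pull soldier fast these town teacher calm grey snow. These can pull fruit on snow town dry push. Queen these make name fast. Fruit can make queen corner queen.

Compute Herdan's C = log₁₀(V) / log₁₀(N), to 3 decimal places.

N = 29, V = 18.
log₁₀(V) = 1.255273, log₁₀(N) = 1.462398
C = 1.255273 / 1.462398 = 0.858

0.858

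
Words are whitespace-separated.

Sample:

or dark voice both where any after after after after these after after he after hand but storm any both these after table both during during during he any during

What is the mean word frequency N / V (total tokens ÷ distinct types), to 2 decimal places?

2.14

N = 30 tokens, V = 14 types.
Mean frequency = N / V = 30 / 14 = 2.14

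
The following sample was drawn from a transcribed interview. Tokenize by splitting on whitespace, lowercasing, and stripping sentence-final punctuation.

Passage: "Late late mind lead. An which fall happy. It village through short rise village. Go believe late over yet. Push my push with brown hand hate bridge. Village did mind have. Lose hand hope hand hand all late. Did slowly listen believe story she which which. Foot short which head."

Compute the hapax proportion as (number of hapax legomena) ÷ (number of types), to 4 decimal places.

Frequencies: late:4, which:4, hand:4, village:3, mind:2, short:2, believe:2, push:2, did:2, lead:1, an:1, fall:1, happy:1, it:1, through:1, rise:1, go:1, over:1, yet:1, my:1, … (14 more, each freq 1)
Hapax count = 25; type count = 34.
Ratio = 25 / 34 = 0.7353

0.7353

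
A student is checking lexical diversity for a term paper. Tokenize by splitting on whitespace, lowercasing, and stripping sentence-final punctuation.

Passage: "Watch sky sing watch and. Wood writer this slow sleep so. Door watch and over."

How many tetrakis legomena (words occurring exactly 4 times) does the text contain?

0

Frequencies: watch:3, and:2, sky:1, sing:1, wood:1, writer:1, this:1, slow:1, sleep:1, so:1, door:1, over:1
Words with frequency 4: (none)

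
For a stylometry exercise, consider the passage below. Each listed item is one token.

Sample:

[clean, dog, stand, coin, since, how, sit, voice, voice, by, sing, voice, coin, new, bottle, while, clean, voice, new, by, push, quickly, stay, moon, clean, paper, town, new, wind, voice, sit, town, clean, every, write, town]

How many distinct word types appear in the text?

22

Distinct types: {bottle, by, clean, coin, dog, every, how, moon, new, paper, push, quickly, since, sing, sit, stand, stay, town, voice, while, wind, write}
V = 22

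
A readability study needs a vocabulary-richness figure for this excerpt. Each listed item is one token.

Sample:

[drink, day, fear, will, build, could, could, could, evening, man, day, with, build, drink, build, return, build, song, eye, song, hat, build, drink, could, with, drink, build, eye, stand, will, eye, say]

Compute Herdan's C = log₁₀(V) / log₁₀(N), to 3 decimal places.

0.781

N = 32, V = 15.
log₁₀(V) = 1.176091, log₁₀(N) = 1.505150
C = 1.176091 / 1.505150 = 0.781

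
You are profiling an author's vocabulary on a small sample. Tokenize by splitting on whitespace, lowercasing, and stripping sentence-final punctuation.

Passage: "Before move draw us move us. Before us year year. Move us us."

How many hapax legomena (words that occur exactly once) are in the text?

Frequencies: us:5, move:3, before:2, year:2, draw:1
Hapax (freq=1): draw

1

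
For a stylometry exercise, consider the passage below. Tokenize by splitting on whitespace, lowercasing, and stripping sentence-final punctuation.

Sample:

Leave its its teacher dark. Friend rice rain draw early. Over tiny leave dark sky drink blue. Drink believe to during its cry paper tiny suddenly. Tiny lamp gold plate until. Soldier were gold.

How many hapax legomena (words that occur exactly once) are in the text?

Frequencies: its:3, tiny:3, leave:2, dark:2, drink:2, gold:2, teacher:1, friend:1, rice:1, rain:1, draw:1, early:1, over:1, sky:1, blue:1, believe:1, to:1, during:1, cry:1, paper:1, … (6 more, each freq 1)
Hapax (freq=1): believe, blue, cry, draw, during, early, friend, lamp, over, paper, plate, rain, rice, sky, soldier, suddenly, teacher, to, until, were

20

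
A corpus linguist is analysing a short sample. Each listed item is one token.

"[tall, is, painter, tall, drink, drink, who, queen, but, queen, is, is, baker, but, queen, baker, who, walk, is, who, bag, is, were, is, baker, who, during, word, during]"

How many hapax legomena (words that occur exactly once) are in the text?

5

Frequencies: is:6, who:4, queen:3, baker:3, tall:2, drink:2, but:2, during:2, painter:1, walk:1, bag:1, were:1, word:1
Hapax (freq=1): bag, painter, walk, were, word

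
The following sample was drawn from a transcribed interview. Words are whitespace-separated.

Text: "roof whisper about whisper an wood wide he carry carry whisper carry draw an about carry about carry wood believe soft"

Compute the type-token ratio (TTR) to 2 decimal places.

0.52

N = 21 tokens, V = 11 types.
TTR = V / N = 11 / 21 = 0.52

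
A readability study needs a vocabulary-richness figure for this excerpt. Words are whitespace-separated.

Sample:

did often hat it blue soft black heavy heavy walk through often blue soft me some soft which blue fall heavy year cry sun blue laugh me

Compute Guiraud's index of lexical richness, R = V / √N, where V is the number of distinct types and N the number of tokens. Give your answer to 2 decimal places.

N = 27, V = 18.
√N = 5.196152
R = 18 / 5.196152 = 3.46

3.46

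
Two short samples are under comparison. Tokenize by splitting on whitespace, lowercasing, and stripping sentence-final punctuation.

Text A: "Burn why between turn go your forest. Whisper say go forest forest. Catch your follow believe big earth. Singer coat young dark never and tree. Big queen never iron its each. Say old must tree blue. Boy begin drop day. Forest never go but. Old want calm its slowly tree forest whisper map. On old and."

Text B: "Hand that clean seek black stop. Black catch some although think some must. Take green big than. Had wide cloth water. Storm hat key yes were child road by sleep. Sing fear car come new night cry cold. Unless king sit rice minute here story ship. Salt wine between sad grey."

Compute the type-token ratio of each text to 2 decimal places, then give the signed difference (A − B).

TTR(A) = 38/56 = 0.68
TTR(B) = 49/51 = 0.96
Difference = 0.68 − 0.96 = -0.28

-0.28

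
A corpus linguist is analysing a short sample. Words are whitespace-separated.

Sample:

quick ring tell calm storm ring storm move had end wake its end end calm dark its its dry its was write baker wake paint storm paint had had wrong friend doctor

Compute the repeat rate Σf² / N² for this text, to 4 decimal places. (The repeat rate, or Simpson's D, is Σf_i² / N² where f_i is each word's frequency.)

0.0684

Frequencies: its:4, storm:3, had:3, end:3, ring:2, calm:2, wake:2, paint:2, quick:1, tell:1, move:1, dark:1, dry:1, was:1, write:1, baker:1, wrong:1, friend:1, doctor:1
Σf² = 70; N² = 1024
Repeat rate = 70 / 1024 = 0.0684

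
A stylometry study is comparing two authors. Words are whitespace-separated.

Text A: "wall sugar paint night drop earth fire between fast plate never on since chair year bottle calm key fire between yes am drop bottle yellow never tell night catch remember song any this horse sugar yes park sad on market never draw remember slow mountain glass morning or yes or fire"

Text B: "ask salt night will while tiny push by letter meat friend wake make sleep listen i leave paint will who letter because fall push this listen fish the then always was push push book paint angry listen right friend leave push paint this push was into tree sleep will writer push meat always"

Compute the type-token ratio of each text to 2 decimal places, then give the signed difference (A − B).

TTR(A) = 37/51 = 0.73
TTR(B) = 33/53 = 0.62
Difference = 0.73 − 0.62 = 0.11

0.11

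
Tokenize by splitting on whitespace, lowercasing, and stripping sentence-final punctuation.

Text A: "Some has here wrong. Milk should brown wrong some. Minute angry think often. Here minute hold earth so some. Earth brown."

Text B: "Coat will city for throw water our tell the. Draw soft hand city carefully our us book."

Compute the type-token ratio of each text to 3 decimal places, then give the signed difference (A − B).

-0.215

TTR(A) = 14/21 = 0.667
TTR(B) = 15/17 = 0.882
Difference = 0.667 − 0.882 = -0.215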